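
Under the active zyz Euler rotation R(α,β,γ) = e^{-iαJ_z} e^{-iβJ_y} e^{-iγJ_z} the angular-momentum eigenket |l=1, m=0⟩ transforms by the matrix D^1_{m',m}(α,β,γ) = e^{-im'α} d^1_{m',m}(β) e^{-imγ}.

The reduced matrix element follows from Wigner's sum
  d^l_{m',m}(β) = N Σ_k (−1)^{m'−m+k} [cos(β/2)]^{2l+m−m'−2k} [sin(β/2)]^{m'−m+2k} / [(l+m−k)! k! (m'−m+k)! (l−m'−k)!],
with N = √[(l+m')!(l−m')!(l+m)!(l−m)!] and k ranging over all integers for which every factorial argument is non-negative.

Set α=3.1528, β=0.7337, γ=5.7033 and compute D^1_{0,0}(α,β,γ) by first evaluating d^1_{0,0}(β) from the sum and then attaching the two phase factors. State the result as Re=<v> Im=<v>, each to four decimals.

D^1_{0,0}(3.1528,0.7337,5.7033) = e^{-i·0·3.1528}·d^1_{0,0}(0.7337)·e^{-i·0·5.7033}. Compute d first:
Half-angle: c=0.933462, s=0.358677. N=√(1·1·1·1)=1.000000
k∈{0,1} keeps every argument non-negative
  k=0: (−1)^0·1.0000/(1)·0.9335^2·0.3587^0 = +0.871351
  k=1: (−1)^1·1.0000/(1)·0.9335^0·0.3587^2 = -0.128649
d^1_{0,0}(0.7337) = +0.871351 -0.128649 = +0.742702
D = (+1.000000+0.000000i)·(+0.742702)·(+1.000000+0.000000i) = +0.742702+0.000000i

Re=0.7427 Im=0.0000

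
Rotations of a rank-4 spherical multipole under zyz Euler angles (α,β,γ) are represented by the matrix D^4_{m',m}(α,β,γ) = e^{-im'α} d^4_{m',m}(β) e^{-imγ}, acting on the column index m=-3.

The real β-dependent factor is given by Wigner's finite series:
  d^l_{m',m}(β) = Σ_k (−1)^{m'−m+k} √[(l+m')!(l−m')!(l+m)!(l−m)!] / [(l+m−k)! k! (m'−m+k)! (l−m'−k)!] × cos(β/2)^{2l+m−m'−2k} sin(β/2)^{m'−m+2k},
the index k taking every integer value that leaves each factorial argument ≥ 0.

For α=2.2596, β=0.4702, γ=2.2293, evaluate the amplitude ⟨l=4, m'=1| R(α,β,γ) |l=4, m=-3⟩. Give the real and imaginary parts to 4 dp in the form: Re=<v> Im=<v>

Split into d^4_{1,-3}(β=0.4702) × two z-phases.
Half-angle: c=0.972491, s=0.232940. N=√(120·6·1·5040)=1904.940944
k∈{0,1} keeps every argument non-negative
  k=0: (−1)^4·1904.9409/(144)·0.9725^4·0.2329^4 = +0.034837
  k=1: (−1)^5·1904.9409/(240)·0.9725^2·0.2329^6 = -0.001199
d^4_{1,-3}(0.4702) = +0.034837 -0.001199 = +0.033638
Attach z-rotation phases: D = e^{-i(1)(2.2596)}·(+0.033638)·e^{-i(-3)(2.2293)} = -0.009428-0.032289i

Re=-0.0094 Im=-0.0323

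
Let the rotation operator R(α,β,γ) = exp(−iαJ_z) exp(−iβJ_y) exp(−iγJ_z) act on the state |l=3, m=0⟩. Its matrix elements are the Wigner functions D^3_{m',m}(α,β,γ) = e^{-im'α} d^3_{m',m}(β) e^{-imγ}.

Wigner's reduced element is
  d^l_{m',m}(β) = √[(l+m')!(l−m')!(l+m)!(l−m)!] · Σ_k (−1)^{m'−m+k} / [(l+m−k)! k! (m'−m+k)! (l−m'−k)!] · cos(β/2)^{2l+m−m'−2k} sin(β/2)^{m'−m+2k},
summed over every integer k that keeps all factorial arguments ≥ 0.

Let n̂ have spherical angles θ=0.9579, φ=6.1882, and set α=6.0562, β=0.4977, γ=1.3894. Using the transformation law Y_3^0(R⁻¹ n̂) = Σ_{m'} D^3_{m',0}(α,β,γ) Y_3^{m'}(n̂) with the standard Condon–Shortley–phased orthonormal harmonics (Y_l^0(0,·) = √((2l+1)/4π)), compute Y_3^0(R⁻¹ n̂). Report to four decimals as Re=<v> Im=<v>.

Need the full column D^3_{m',0} for m'=−3..3 at α=6.0562, β=0.4977, γ=1.3894.
cos(β/2)=0.969196, sin(β/2)=0.246290
d^3_{-3,0}: single k=3 term ⇒ +0.060826;  D = +0.047260-0.038292i
d^3_{-2,0}: k∈[2..3] ⇒ +0.293157 -0.018931 = +0.274226;  D = +0.246450-0.120258i
d^3_{-1,0}: k∈[1..3] ⇒ +0.729618 -0.141346 +0.003043 = +0.591314;  D = +0.576146-0.133070i
d^3_{0,0}: k∈[0..3] ⇒ +0.828840 -0.481705 +0.031106 -0.000223 = +0.378017;  D = +0.378017+0.000000i
d^3_{1,0}: k∈[0..2] ⇒ -0.729618 +0.141346 -0.003043 = -0.591314;  D = -0.576146-0.133070i
d^3_{2,0}: k∈[0..1] ⇒ +0.293157 -0.018931 = +0.274226;  D = +0.246450+0.120258i
d^3_{3,0}: single k=0 term ⇒ -0.060826;  D = -0.047260-0.038292i
Y_3^{m'}(θ=0.9579,φ=6.1882) and Σ D·Y over m':
  (+0.0473-0.0383i)·(+0.2191+0.0642i)  (+0.2465-0.1203i)·(+0.3863+0.0743i)  (+0.5761-0.1331i)·(+0.1722+0.0164i)  (+0.3780+0.0000i)·(-0.2888+0.0000i)  (-0.5761-0.1331i)·(-0.1722+0.0164i)  (+0.2465+0.1203i)·(+0.3863-0.0743i)  (-0.0473-0.0383i)·(-0.2191+0.0642i)
Y_3^0(R⁻¹ n̂) = +0.327547+0.000000i

Re=0.3275 Im=0.0000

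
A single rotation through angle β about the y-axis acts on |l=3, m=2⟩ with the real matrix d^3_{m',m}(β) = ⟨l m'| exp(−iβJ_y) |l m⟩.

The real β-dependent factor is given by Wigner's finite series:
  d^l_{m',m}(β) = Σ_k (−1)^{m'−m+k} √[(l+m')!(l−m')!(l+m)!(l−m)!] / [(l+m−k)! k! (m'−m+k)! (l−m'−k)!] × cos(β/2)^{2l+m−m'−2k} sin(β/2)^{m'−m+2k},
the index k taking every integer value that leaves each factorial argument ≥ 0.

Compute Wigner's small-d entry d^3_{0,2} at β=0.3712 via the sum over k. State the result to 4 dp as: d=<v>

d=0.1679

d^3_{0,2}(β=0.3712) via Wigner's sum:
With c≡cos(β/2)=0.982826 and s≡sin(β/2)=0.184536, N=[6·6·120·1]^{1/2}=65.726707
k: max(0,(2)−(0))=2 … min(3+(2),3−(0))=3
  k=2: (−1)^0·65.7267/(12)·0.9828^4·0.1845^2 = +0.174032
  k=3: (−1)^1·65.7267/(12)·0.9828^2·0.1845^4 = -0.006135
d^3_{0,2}(0.3712) = +0.174032 -0.006135 = +0.167897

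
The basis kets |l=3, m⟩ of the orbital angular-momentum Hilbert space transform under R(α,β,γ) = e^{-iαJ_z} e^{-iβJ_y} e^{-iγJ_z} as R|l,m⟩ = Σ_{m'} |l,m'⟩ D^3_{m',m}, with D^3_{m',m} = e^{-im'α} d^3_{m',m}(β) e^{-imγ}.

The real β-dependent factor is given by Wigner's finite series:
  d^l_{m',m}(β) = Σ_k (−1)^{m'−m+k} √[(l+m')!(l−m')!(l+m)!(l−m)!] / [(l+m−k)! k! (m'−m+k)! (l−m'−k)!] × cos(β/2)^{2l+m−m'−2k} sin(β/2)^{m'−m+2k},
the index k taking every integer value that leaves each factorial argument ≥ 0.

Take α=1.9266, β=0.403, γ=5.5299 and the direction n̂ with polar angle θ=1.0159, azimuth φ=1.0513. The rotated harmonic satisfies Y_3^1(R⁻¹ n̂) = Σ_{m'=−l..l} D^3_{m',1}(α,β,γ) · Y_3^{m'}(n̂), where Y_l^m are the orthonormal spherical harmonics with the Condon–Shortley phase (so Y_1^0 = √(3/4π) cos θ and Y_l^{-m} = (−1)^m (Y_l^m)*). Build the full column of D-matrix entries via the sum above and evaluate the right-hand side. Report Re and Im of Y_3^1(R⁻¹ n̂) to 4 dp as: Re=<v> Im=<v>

Re=-0.3072 Im=0.1276

Need the full column D^3_{m',1} for m'=−3..3 at α=1.9266, β=0.403, γ=5.5299.
cos(β/2)=0.979767, sin(β/2)=0.200139
d^3_{-3,1}: single k=4 term ⇒ +0.005965;  D = +0.005780+0.001475i
d^3_{-2,1}: k∈[3..4] ⇒ +0.047687 -0.000995 = +0.046692;  D = -0.004936-0.046430i
d^3_{-1,1}: k∈[2..4] ⇒ +0.221466 -0.012322 +0.000064 = +0.209209;  D = -0.187303+0.093198i
d^3_{0,1}: k∈[1..3] ⇒ +0.625947 -0.078357 +0.001090 = +0.548680;  D = +0.400232+0.375319i
d^3_{1,1}: k∈[0..2] ⇒ +0.884582 -0.295288 +0.009241 = +0.598535;  D = +0.231691-0.551872i
d^3_{2,1}: k∈[0..1] ⇒ -0.571409 +0.047687 = -0.523723;  D = +0.523268+0.021821i
d^3_{3,1}: single k=0 term ⇒ +0.142956;  D = +0.044171+0.135961i
Y_3^{m'}(θ=1.0159,φ=1.0513) and Σ D·Y over m':
  (+0.0058+0.0015i)·(-0.2562+0.0032i)  (-0.0049-0.0464i)·(-0.1972-0.3353i)  (-0.1873+0.0932i)·(+0.0529-0.0925i)  (+0.4002+0.3753i)·(-0.3170+0.0000i)  (+0.2317-0.5519i)·(-0.0529-0.0925i)  (+0.5233+0.0218i)·(-0.1972+0.3353i)  (+0.0442+0.1360i)·(+0.2562+0.0032i)
Y_3^1(R⁻¹ n̂) = -0.307163+0.127603i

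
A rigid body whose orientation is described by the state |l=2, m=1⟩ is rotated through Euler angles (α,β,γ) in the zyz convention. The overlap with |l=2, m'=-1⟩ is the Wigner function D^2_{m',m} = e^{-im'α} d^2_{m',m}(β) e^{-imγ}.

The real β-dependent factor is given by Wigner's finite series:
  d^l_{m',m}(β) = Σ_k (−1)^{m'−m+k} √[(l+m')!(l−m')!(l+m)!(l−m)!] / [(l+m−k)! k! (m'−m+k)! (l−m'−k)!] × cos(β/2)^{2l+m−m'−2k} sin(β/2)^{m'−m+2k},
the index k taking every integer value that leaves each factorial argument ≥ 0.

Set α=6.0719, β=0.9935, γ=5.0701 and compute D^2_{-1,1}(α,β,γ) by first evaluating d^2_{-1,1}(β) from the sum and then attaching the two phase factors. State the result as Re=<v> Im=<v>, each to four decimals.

Re=0.2559 Im=0.4002

Split into d^2_{-1,1}(β=0.9935) × two z-phases.
Half-angle: c=0.879136, s=0.476571. N=√(1·6·6·1)=6.000000
Admissible k: 2..3 (factorial args all ≥0)
  k=2: (−1)^0·6.0000/(2)·0.8791^2·0.4766^2 = +0.526609
  k=3: (−1)^1·6.0000/(6)·0.8791^0·0.4766^4 = -0.051583
d^2_{-1,1}(0.9935) = +0.526609 -0.051583 = +0.475026
D = (+0.977762-0.209717i)·(+0.475026)·(+0.350131+0.936701i) = +0.255938+0.400182i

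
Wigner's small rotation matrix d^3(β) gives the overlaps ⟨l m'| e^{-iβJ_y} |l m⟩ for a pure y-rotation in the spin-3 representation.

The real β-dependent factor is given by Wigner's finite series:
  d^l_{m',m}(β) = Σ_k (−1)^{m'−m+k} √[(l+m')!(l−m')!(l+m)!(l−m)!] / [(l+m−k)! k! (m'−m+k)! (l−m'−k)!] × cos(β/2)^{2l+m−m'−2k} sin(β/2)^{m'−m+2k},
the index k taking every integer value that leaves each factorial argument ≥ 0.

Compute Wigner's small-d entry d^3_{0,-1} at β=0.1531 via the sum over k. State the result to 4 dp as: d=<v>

d=-0.2565

d^3_{0,-1}(β=0.1531) via Wigner's sum:
c=cos(0.1531/2)=0.997071, s=sin(0.1531/2)=0.076475; N=√[6·6·2·24]=41.569219
Admissible k: 0..2 (factorial args all ≥0)
  k=0: (−1)^1·41.5692/(12)·0.9971^5·0.0765^1 = -0.261062
  k=1: (−1)^2·41.5692/(4)·0.9971^3·0.0765^3 = +0.004607
  k=2: (−1)^3·41.5692/(12)·0.9971^1·0.0765^5 = -0.000009
d^3_{0,-1}(0.1531) = -0.261062 +0.004607 -0.000009 = -0.256463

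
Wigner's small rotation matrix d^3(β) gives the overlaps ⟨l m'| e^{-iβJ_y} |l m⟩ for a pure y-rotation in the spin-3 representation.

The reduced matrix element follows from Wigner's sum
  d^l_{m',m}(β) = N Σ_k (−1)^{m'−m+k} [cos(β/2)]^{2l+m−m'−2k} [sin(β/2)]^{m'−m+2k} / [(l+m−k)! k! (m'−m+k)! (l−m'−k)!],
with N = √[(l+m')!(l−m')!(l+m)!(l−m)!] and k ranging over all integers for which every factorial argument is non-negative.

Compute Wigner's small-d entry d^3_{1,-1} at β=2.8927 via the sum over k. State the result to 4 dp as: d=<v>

d=0.8364

d^3_{1,-1}(β=2.8927) via Wigner's sum:
Half-angle: c=0.124125, s=0.992267. N=√(24·2·2·24)=48.000000
Admissible k: 0..2 (factorial args all ≥0)
  k=0: (−1)^2·48.0000/(8)·0.1241^4·0.9923^2 = +0.001402
  k=1: (−1)^3·48.0000/(6)·0.1241^2·0.9923^4 = -0.119488
  k=2: (−1)^4·48.0000/(48)·0.1241^0·0.9923^6 = +0.954487
d^3_{1,-1}(2.8927) = +0.001402 -0.119488 +0.954487 = +0.836401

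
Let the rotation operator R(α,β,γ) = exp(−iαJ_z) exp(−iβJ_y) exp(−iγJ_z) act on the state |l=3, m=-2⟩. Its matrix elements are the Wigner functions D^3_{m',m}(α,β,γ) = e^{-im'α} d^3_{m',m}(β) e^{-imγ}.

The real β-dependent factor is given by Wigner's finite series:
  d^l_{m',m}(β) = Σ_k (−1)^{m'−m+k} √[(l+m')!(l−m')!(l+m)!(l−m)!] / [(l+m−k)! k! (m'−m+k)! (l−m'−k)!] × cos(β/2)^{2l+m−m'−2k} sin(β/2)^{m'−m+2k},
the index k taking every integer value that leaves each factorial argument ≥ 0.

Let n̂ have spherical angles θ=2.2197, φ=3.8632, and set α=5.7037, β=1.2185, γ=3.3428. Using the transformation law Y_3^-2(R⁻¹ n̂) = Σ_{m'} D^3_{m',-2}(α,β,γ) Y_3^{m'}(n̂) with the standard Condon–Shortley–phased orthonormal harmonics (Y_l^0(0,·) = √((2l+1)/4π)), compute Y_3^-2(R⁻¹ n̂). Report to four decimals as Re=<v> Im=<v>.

Need the full column D^3_{m',-2} for m'=−3..3 at α=5.7037, β=1.2185, γ=3.3428.
cos(β/2)=0.820077, sin(β/2)=0.572253
d^3_{-3,-2}: single k=1 term ⇒ +0.519921;  D = +0.120936-0.505661i
d^3_{-2,-2}: k∈[0..1] ⇒ +0.304179 -0.740568 = -0.436389;  D = -0.317344+0.299547i
d^3_{-1,-2}: k∈[0..1] ⇒ -0.671216 +0.653669 = -0.017547;  D = -0.017272+0.003091i
d^3_{0,-2}: k∈[0..1] ⇒ +0.811252 -0.395022 = +0.416230;  D = +0.382980+0.163013i
d^3_{1,-2}: k∈[0..1] ⇒ -0.653669 +0.159145 = -0.494524;  D = -0.274680-0.411223i
d^3_{2,-2}: k∈[0..1] ⇒ +0.360604 -0.035118 = +0.325486;  D = +0.003063+0.325472i
d^3_{3,-2}: single k=0 term ⇒ -0.123273;  D = +0.066530-0.103779i
Y_3^{m'}(θ=2.2197,φ=3.8632) and Σ D·Y over m':
  (+0.1209-0.5057i)·(+0.1181+0.1749i)  (-0.3173+0.2995i)·(-0.0499+0.3889i)  (-0.0173+0.0031i)·(-0.1597+0.1405i)  (+0.3830+0.1630i)·(+0.2648+0.0000i)  (-0.2747-0.4112i)·(+0.1597+0.1405i)  (+0.0031+0.3255i)·(-0.0499-0.3889i)  (+0.0665-0.1038i)·(-0.1181+0.1749i)
Y_3^-2(R⁻¹ n̂) = +0.256399-0.234470i

Re=0.2564 Im=-0.2345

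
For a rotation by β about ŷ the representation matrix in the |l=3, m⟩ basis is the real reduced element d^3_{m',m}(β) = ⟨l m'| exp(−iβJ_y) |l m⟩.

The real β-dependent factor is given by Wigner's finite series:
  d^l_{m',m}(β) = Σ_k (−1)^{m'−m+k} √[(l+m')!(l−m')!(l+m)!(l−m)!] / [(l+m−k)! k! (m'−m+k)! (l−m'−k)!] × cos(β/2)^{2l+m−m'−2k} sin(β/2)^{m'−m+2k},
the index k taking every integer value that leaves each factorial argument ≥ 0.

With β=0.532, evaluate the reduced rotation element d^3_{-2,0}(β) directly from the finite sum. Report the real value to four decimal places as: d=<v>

d=0.3036

d^3_{-2,0}(β=0.532) via Wigner's sum:
Half-angle: c=0.964830, s=0.262874. N=√(1·120·6·6)=65.726707
Admissible k: 2..3 (factorial args all ≥0)
  k=2: (−1)^0·65.7267/(12)·0.9648^4·0.2629^2 = +0.327990
  k=3: (−1)^1·65.7267/(12)·0.9648^2·0.2629^4 = -0.024347
d^3_{-2,0}(0.532) = +0.327990 -0.024347 = +0.303642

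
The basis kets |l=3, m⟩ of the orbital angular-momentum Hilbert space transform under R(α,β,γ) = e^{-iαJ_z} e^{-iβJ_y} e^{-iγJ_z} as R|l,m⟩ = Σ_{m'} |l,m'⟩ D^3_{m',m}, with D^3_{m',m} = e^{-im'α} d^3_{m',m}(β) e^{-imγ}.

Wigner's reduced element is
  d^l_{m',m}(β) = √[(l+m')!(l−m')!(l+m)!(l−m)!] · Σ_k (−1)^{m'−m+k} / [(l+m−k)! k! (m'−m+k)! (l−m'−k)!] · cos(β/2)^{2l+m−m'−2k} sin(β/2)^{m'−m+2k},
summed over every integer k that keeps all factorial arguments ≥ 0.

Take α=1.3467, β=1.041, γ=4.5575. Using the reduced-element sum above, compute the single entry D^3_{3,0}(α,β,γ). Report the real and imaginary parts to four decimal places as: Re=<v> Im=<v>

D^3_{3,0}(1.3467,1.041,4.5575) = e^{-i·3·1.3467}·d^3_{3,0}(1.041)·e^{-i·0·4.5575}. Compute d first:
With c≡cos(β/2)=0.867571 and s≡sin(β/2)=0.497314, N=[720·1·6·6]^{1/2}=160.996894
Admissible k: 0..0 (factorial args all ≥0)
  k=0: (−1)^3·160.9969/(36)·0.8676^3·0.4973^3 = -0.359188
d^3_{3,0}(1.041) = -0.359188
D = (-0.622779+0.782398i)·(-0.359188)·(+1.000000+0.000000i) = +0.223694-0.281028i

Re=0.2237 Im=-0.2810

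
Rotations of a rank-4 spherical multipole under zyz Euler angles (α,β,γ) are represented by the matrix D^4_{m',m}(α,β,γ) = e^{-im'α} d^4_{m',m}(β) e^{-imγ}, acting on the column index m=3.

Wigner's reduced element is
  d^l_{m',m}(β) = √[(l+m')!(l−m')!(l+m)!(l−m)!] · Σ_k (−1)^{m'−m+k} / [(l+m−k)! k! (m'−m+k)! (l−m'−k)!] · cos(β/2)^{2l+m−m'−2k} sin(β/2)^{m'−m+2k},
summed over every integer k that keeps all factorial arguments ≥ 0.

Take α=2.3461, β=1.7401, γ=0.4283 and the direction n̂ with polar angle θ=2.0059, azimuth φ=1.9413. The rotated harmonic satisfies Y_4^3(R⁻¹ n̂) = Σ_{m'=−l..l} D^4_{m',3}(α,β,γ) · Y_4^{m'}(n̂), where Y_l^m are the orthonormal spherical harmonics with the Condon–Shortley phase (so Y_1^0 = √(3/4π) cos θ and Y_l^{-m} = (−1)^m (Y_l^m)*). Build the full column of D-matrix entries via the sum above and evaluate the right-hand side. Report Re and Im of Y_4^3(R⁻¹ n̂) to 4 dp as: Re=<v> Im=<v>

Need the full column D^4_{m',3} for m'=−4..4 at α=2.3461, β=1.7401, γ=0.4283.
cos(β/2)=0.644788, sin(β/2)=0.764361
d^4_{-4,3}: single k=7 term ⇒ +0.278005;  D = -0.067572+0.269668i
d^4_{-3,3}: k∈[6..7] ⇒ +0.580396 -0.116517 = +0.463879;  D = +0.400288-0.234420i
d^4_{-2,3}: k∈[5..6] ⇒ +0.785109 -0.367766 = +0.417343;  D = -0.402697-0.109591i
d^4_{-1,3}: k∈[4..5] ⇒ +0.780517 -0.658107 = +0.122410;  D = +0.059715+0.106857i
d^4_{0,3}: k∈[3..4] ⇒ +0.588906 -0.827577 = -0.238672;  D = -0.067310+0.228984i
d^4_{1,3}: k∈[2..3] ⇒ +0.333250 -0.780517 = -0.447266;  D = +0.394763-0.210261i
d^4_{2,3}: k∈[1..2] ⇒ +0.132520 -0.558685 = -0.426165;  D = -0.406357-0.128415i
d^4_{3,3}: k∈[0..1] ⇒ +0.029877 -0.293899 = -0.264022;  D = +0.119388+0.235487i
d^4_{4,3}: single k=0 term ⇒ -0.100176;  D = +0.032108-0.094891i
Y_4^{m'}(θ=2.0059,φ=1.9413) and Σ D·Y over m':
  (-0.0676+0.2697i)·(+0.0265-0.2981i)  (+0.4003-0.2344i)·(-0.3527-0.1744i)  (-0.4027-0.1096i)·(-0.0495+0.0452i)  (+0.0597+0.1069i)·(-0.1150-0.2960i)  (-0.0673+0.2290i)·(-0.1296+0.0000i)  (+0.3948-0.2103i)·(+0.1150-0.2960i)  (-0.4064-0.1284i)·(-0.0495-0.0452i)  (+0.1194+0.2355i)·(+0.3527-0.1744i)  (+0.0321-0.0949i)·(+0.0265+0.2981i)
Y_4^3(R⁻¹ n̂) = +0.064650-0.079327i

Re=0.0646 Im=-0.0793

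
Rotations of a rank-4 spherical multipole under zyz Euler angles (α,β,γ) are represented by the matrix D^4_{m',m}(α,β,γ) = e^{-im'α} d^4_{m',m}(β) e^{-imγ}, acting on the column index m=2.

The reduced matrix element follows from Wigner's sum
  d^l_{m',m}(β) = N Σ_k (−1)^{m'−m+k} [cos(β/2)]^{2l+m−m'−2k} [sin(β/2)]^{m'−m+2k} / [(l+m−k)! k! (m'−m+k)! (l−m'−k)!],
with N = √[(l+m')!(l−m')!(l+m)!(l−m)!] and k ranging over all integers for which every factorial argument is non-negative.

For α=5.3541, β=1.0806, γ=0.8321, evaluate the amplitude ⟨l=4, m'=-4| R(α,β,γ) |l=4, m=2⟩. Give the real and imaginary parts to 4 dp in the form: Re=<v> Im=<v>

D^4_{-4,2}(5.3541,1.0806,0.8321) = e^{-i·-4·5.3541}·d^4_{-4,2}(1.0806)·e^{-i·2·0.8321}. Compute d first:
With c≡cos(β/2)=0.857554 and s≡sin(β/2)=0.514393, N=[1·40320·720·2]^{1/2}=7619.763776
k: max(0,(2)−(-4))=6 … min(4+(2),4−(-4))=6
  k=6: (−1)^0·7619.7638/(1440)·0.8576^2·0.5144^6 = +0.072090
d^4_{-4,2}(1.0806) = +0.072090
Phases: e^{-i·(-4)·5.3541}=-0.839329+0.543624i, e^{-i·(2)·0.8321}=-0.093268-0.995641i ⇒ D=+0.044662+0.056588i

Re=0.0447 Im=0.0566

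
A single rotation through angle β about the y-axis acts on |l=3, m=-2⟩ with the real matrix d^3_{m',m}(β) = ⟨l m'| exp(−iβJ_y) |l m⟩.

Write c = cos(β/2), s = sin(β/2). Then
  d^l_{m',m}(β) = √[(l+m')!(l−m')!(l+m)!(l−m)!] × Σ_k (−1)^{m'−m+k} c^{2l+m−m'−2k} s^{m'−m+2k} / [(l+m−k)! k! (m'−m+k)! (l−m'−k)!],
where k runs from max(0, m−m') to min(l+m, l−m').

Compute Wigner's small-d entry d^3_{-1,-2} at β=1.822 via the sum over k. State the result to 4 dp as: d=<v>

d=0.5023

d^3_{-1,-2}(β=1.822) via Wigner's sum:
With c≡cos(β/2)=0.612956 and s≡sin(β/2)=0.790117, N=[2·24·1·120]^{1/2}=75.894664
The bounds max(0,m−m')=0 and min(l+m,l−m')=1 give 2 terms
  k=0: (−1)^1·75.8947/(24)·0.6130^5·0.7901^1 = -0.216191
  k=1: (−1)^2·75.8947/(12)·0.6130^3·0.7901^3 = +0.718443
d^3_{-1,-2}(1.822) = -0.216191 +0.718443 = +0.502252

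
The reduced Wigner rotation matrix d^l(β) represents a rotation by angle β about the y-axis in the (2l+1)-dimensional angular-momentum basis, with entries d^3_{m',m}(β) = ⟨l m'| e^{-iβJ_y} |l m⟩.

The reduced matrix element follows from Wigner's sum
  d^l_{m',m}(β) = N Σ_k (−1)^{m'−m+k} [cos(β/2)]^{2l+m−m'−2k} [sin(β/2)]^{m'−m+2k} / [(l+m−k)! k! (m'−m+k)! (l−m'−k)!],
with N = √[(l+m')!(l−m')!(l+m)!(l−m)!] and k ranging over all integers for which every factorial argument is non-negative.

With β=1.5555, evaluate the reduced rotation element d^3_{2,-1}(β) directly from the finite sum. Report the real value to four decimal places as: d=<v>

d=-0.4071

d^3_{2,-1}(β=1.5555) via Wigner's sum:
c=cos(1.5555/2)=0.712494, s=sin(1.5555/2)=0.701678; N=√[120·1·2·24]=75.894664
The bounds max(0,m−m')=0 and min(l+m,l−m')=1 give 2 terms
  k=0: (−1)^3·75.8947/(12)·0.7125^3·0.7017^3 = -0.790292
  k=1: (−1)^4·75.8947/(24)·0.7125^1·0.7017^5 = +0.383240
d^3_{2,-1}(1.5555) = -0.790292 +0.383240 = -0.407052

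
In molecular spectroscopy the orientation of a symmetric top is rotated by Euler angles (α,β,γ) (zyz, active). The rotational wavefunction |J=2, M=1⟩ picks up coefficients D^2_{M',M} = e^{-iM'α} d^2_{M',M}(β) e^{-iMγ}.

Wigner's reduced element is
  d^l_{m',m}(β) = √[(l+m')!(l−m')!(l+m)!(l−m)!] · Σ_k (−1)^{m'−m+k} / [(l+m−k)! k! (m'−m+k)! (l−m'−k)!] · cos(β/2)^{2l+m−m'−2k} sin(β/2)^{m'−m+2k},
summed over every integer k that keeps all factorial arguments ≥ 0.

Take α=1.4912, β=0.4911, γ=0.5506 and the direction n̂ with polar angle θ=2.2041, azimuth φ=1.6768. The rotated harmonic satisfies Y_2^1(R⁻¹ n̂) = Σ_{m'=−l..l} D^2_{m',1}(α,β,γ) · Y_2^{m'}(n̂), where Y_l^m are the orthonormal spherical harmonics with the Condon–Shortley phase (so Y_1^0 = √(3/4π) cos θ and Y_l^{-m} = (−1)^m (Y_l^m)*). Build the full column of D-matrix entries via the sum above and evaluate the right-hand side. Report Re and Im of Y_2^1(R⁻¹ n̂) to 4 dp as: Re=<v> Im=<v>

Need the full column D^2_{m',1} for m'=−2..2 at α=1.4912, β=0.4911, γ=0.5506.
cos(β/2)=0.970004, sin(β/2)=0.243090
d^2_{-2,1}: single k=3 term ⇒ +0.027868;  D = -0.021138+0.018161i
d^2_{-1,1}: k∈[2..3] ⇒ +0.166802 -0.003492 = +0.163310;  D = +0.096239+0.131940i
d^2_{0,1}: k∈[1..2] ⇒ +0.543454 -0.034131 = +0.509323;  D = +0.434050-0.266477i
d^2_{1,1}: k∈[0..1] ⇒ +0.885307 -0.166802 = +0.718504;  D = -0.326044-0.640269i
d^2_{2,1}: single k=0 term ⇒ -0.443728;  D = +0.410170-0.169278i
Y_2^{m'}(θ=2.2041,φ=1.6768) and Σ D·Y over m':
  (-0.0211+0.0182i)·(-0.2454+0.0528i)  (+0.0962+0.1319i)·(+0.0390+0.3665i)  (+0.4341-0.2665i)·(+0.0160+0.0000i)  (-0.3260-0.6403i)·(-0.0390+0.3665i)  (+0.4102-0.1693i)·(-0.2454-0.0528i)
Y_2^1(R⁻¹ n̂) = +0.104343-0.044068i

Re=0.1043 Im=-0.0441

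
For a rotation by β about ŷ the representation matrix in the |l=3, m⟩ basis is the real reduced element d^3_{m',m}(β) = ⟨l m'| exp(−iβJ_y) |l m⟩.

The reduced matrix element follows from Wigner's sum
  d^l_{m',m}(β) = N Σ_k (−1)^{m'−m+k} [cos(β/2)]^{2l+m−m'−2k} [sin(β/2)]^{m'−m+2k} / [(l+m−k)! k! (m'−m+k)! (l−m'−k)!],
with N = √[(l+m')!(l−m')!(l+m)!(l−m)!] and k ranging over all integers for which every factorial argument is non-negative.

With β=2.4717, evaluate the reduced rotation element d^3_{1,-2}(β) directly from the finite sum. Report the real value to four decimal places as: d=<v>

d=0.5918

d^3_{1,-2}(β=2.4717) via Wigner's sum:
Half-angle: c=0.328718, s=0.944428. N=√(24·2·1·120)=75.894664
k: max(0,(-2)−(1))=0 … min(3+(-2),3−(1))=1
  k=0: (−1)^3·75.8947/(12)·0.3287^3·0.9444^3 = -0.189238
  k=1: (−1)^4·75.8947/(24)·0.3287^1·0.9444^5 = +0.781031
d^3_{1,-2}(2.4717) = -0.189238 +0.781031 = +0.591793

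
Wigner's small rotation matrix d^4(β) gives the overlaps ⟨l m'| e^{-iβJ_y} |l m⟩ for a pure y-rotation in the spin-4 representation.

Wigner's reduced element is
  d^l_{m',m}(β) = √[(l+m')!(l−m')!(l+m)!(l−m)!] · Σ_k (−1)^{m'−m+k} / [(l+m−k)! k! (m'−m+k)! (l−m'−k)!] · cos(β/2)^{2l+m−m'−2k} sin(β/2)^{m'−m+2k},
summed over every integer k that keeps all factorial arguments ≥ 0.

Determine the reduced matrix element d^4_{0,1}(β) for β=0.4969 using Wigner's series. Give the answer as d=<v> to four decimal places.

d^4_{0,1}(β=0.4969) via Wigner's sum:
With c≡cos(β/2)=0.969295 and s≡sin(β/2)=0.245902, N=[24·24·120·6]^{1/2}=643.987578
Admissible k: 1..4 (factorial args all ≥0)
  k=1: (−1)^0·643.9876/(144)·0.9693^7·0.2459^1 = +0.884032
  k=2: (−1)^1·643.9876/(24)·0.9693^5·0.2459^3 = -0.341374
  k=3: (−1)^2·643.9876/(24)·0.9693^3·0.2459^5 = +0.021971
  k=4: (−1)^3·643.9876/(144)·0.9693^1·0.2459^7 = -0.000236
d^4_{0,1}(0.4969) = +0.884032 -0.341374 +0.021971 -0.000236 = +0.564392

d=0.5644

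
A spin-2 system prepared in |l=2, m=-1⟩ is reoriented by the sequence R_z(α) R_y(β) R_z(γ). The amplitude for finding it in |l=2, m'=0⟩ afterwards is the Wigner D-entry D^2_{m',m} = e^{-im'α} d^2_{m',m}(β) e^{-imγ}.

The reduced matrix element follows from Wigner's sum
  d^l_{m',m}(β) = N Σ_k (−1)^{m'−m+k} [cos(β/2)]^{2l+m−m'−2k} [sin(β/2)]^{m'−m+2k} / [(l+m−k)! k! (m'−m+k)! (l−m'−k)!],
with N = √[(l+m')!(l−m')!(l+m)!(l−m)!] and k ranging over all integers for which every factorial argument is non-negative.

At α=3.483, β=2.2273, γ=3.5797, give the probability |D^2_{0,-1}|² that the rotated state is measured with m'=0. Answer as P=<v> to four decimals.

First d^2_{0,-1}(β=2.2273), then the phase factors e^{-i(0)α} and e^{-i(-1)γ}:
With c≡cos(β/2)=0.441389 and s≡sin(β/2)=0.897316, N=[2·2·1·6]^{1/2}=4.898979
k: max(0,(-1)−(0))=0 … min(2+(-1),2−(0))=1
  k=0: (−1)^1·4.8990/(2)·0.4414^3·0.8973^1 = -0.189011
  k=1: (−1)^2·4.8990/(2)·0.4414^1·0.8973^3 = +0.781148
d^2_{0,-1}(2.2273) = -0.189011 +0.781148 = +0.592137
|D^2_{0,-1}|² = |d^2_{0,-1}(β)|² = (+0.592137)² = 0.350626 (the z-rotation phases have unit modulus)

P=0.3506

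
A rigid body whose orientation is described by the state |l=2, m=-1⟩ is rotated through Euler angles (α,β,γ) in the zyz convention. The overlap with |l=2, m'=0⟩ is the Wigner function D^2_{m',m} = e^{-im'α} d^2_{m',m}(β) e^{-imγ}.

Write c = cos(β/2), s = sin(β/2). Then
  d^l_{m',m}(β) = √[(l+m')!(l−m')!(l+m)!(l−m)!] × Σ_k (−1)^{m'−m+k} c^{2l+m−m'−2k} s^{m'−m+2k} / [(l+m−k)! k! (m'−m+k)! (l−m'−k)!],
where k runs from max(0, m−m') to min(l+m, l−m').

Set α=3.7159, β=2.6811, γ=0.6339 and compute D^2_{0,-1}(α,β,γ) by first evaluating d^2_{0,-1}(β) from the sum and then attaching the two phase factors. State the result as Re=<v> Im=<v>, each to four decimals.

First d^2_{0,-1}(β=2.6811), then the phase factors e^{-i(0)α} and e^{-i(-1)γ}:
Half-angle: c=0.228217, s=0.973610. N=√(2·2·1·6)=4.898979
k: max(0,(-1)−(0))=0 … min(2+(-1),2−(0))=1
  k=0: (−1)^1·4.8990/(2)·0.2282^3·0.9736^1 = -0.028347
  k=1: (−1)^2·4.8990/(2)·0.2282^1·0.9736^3 = +0.515917
d^2_{0,-1}(2.6811) = -0.028347 +0.515917 = +0.487570
Attach z-rotation phases: D = e^{-i(0)(3.7159)}·(+0.487570)·e^{-i(-1)(0.6339)} = +0.392847+0.288783i

Re=0.3928 Im=0.2888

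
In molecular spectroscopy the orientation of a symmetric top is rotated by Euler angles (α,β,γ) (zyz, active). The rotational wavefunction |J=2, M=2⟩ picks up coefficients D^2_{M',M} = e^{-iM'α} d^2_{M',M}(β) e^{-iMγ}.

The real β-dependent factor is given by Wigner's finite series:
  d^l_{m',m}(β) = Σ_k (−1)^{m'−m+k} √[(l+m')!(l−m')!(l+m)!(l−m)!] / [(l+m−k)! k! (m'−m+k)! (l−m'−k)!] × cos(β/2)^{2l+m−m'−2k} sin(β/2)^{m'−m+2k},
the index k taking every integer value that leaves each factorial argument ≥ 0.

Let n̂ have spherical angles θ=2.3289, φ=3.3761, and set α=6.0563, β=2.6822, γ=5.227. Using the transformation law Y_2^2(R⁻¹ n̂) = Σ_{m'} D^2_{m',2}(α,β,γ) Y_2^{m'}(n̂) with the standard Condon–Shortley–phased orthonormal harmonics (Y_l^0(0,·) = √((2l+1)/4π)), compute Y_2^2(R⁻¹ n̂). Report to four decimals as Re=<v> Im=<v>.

Re=0.0539 Im=0.3405

Need the full column D^2_{m',2} for m'=−2..2 at α=6.0563, β=2.6822, γ=5.227.
cos(β/2)=0.227682, sin(β/2)=0.973736
d^2_{-2,2}: single k=4 term ⇒ +0.899009;  D = -0.078835+0.895546i
d^2_{-1,2}: single k=3 term ⇒ +0.420418;  D = -0.130128+0.399773i
d^2_{0,2}: single k=2 term ⇒ +0.120397;  D = -0.062063+0.103168i
d^2_{1,2}: single k=1 term ⇒ +0.022986;  D = -0.015976+0.016526i
d^2_{2,2}: single k=0 term ⇒ +0.002687;  D = -0.002254+0.001462i
Y_2^{m'}(θ=2.3289,φ=3.3761) and Σ D·Y over m':
  (-0.0788+0.8955i)·(+0.1817-0.0921i)  (-0.1301+0.3998i)·(+0.3751-0.0896i)  (-0.0621+0.1032i)·(+0.1319+0.0000i)  (-0.0160+0.0165i)·(-0.3751-0.0896i)  (-0.0023+0.0015i)·(+0.1817+0.0921i)
Y_2^2(R⁻¹ n̂) = +0.053881+0.340492i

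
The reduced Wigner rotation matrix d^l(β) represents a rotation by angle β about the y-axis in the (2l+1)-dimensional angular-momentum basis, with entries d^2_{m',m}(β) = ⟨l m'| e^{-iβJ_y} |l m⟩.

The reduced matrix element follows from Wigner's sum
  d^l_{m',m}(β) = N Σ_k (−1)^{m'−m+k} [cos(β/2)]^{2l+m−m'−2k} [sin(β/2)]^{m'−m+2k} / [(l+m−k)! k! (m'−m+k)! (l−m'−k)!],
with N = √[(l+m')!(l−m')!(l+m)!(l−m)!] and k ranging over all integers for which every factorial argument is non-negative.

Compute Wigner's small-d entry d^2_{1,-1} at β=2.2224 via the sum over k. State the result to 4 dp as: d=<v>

d=-0.1710

d^2_{1,-1}(β=2.2224) via Wigner's sum:
With c≡cos(β/2)=0.443586 and s≡sin(β/2)=0.896232, N=[6·1·1·6]^{1/2}=6.000000
The bounds max(0,m−m')=0 and min(l+m,l−m')=1 give 2 terms
  k=0: (−1)^2·6.0000/(2)·0.4436^2·0.8962^2 = +0.474153
  k=1: (−1)^3·6.0000/(6)·0.4436^0·0.8962^4 = -0.645180
d^2_{1,-1}(2.2224) = +0.474153 -0.645180 = -0.171028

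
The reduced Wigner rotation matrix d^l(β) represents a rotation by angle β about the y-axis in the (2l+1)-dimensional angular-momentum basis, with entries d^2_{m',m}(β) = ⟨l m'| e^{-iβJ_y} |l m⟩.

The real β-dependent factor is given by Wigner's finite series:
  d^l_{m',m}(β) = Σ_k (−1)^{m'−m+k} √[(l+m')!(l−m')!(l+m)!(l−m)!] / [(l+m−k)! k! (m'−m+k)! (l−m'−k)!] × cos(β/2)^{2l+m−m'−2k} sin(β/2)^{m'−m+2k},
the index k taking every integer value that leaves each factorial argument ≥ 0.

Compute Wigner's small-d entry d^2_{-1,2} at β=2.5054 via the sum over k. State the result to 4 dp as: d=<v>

d^2_{-1,2}(β=2.5054) via Wigner's sum:
Half-angle: c=0.312759, s=0.949833. N=√(1·6·24·1)=12.000000
k∈{3} keeps every argument non-negative
  k=3: (−1)^0·12.0000/(6)·0.3128^1·0.9498^3 = +0.536020
d^2_{-1,2}(2.5054) = +0.536020

d=0.5360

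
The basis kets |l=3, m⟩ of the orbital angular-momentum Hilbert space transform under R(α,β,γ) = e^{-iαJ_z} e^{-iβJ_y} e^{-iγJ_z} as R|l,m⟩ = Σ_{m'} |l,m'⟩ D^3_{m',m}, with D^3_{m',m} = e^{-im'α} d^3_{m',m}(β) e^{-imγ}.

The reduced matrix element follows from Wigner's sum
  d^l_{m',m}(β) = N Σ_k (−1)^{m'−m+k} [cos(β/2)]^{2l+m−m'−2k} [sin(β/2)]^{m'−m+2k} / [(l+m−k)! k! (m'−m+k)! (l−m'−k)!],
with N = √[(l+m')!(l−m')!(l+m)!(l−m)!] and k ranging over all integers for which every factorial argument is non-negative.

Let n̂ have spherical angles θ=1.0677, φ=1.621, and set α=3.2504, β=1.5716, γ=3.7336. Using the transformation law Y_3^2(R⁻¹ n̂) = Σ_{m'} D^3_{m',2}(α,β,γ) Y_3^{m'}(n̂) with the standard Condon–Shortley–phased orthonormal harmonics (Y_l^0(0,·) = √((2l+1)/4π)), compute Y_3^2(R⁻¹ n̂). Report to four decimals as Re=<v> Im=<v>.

Re=-0.0307 Im=-0.0429

Need the full column D^3_{m',2} for m'=−3..3 at α=3.2504, β=1.5716, γ=3.7336.
cos(β/2)=0.706823, sin(β/2)=0.707391
d^3_{-3,2}: single k=5 term ⇒ +0.306678;  D = -0.200647+0.231932i
d^3_{-2,2}: k∈[4..5] ⇒ +0.625502 -0.125302 = +0.500200;  D = +0.284247-0.411587i
d^3_{-1,2}: k∈[3..4] ⇒ +0.790569 -0.395920 = +0.394648;  D = -0.187675+0.347168i
d^3_{0,2}: k∈[2..3] ⇒ +0.684103 -0.685203 = -0.001100;  D = -0.000415+0.001019i
d^3_{1,2}: k∈[1..2] ⇒ +0.394649 -0.790569 = -0.395919;  D = +0.108643-0.380721i
d^3_{2,2}: k∈[0..1] ⇒ +0.124699 -0.624497 = -0.499798;  D = -0.084147+0.492664i
d^3_{3,2}: single k=0 term ⇒ -0.305694;  D = +0.018440-0.305137i
Y_3^{m'}(θ=1.0677,φ=1.621) and Σ D·Y over m':
  (-0.2006+0.2319i)·(+0.0421+0.2774i)  (+0.2842-0.4116i)·(-0.3763+0.0379i)  (-0.1877+0.3472i)·(-0.0023-0.0459i)  (-0.0004+0.0010i)·(-0.3306+0.0000i)  (+0.1086-0.3807i)·(+0.0023-0.0459i)  (-0.0841+0.4927i)·(-0.3763-0.0379i)  (+0.0184-0.3051i)·(-0.0421+0.2774i)
Y_3^2(R⁻¹ n̂) = -0.030652-0.042864i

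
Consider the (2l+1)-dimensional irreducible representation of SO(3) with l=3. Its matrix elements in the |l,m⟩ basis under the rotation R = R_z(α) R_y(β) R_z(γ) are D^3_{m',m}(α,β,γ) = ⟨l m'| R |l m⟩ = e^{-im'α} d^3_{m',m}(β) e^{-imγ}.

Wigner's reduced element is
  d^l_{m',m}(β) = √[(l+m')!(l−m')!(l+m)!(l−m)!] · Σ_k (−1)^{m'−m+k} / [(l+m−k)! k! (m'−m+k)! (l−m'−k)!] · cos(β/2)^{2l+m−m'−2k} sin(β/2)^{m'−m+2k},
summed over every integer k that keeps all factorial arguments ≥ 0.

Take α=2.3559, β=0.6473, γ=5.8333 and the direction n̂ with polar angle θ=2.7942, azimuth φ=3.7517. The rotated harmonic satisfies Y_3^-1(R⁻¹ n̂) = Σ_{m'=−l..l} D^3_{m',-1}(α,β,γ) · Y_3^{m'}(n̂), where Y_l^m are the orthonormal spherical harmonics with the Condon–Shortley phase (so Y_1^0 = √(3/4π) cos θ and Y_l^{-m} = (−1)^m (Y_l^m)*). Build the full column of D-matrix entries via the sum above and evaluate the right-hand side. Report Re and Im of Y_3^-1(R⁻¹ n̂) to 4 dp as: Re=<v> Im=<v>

Need the full column D^3_{m',-1} for m'=−3..3 at α=2.3559, β=0.6473, γ=5.8333.
cos(β/2)=0.948081, sin(β/2)=0.318029
d^3_{-3,-1}: single k=2 term ⇒ +0.316491;  D = +0.298936+0.103942i
d^3_{-2,-1}: k∈[1..2] ⇒ +0.770360 -0.173367 = +0.596993;  D = -0.259926-0.537438i
d^3_{-1,-1}: k∈[0..2] ⇒ +0.726227 -0.653741 +0.055171 = +0.127657;  D = -0.041996+0.120552i
d^3_{0,-1}: k∈[0..2] ⇒ -0.843888 +0.284871 -0.010685 = -0.569701;  D = -0.513014+0.247741i
d^3_{1,-1}: k∈[0..2] ⇒ +0.490306 -0.073561 +0.001035 = +0.417779;  D = -0.394444-0.137671i
d^3_{2,-1}: k∈[0..1] ⇒ -0.173367 +0.009754 = -0.163613;  D = -0.071062-0.147375i
d^3_{3,-1}: single k=0 term ⇒ +0.035613;  D = +0.011755-0.033617i
Y_3^{m'}(θ=2.7942,φ=3.7517) and Σ D·Y over m':
  (+0.2989+0.1039i)·(+0.0042+0.0159i)  (-0.2599-0.5374i)·(-0.0383+0.1046i)  (-0.0420+0.1206i)·(-0.3084+0.2156i)  (-0.5130+0.2477i)·(-0.4984+0.0000i)  (-0.3944-0.1377i)·(+0.3084+0.2156i)  (-0.0711-0.1474i)·(-0.0383-0.1046i)  (+0.0118-0.0336i)·(-0.0042+0.0159i)
Y_3^-1(R⁻¹ n̂) = +0.204236-0.285271i

Re=0.2042 Im=-0.2853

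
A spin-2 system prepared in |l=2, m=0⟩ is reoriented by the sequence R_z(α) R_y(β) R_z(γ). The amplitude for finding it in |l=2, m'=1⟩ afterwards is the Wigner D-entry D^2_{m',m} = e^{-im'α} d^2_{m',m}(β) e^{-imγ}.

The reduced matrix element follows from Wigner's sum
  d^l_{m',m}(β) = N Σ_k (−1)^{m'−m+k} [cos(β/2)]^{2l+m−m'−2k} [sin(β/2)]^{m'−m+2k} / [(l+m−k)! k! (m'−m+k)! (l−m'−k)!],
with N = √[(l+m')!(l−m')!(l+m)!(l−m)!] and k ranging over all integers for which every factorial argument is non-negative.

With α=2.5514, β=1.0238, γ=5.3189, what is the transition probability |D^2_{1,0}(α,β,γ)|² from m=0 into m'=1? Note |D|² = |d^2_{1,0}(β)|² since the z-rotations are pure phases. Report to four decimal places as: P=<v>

Split into d^2_{1,0}(β=1.0238) × two z-phases.
With c≡cos(β/2)=0.871815 and s≡sin(β/2)=0.489835, N=[6·1·2·2]^{1/2}=4.898979
k∈{0,1} keeps every argument non-negative
  k=0: (−1)^1·4.8990/(2)·0.8718^3·0.4898^1 = -0.795058
  k=1: (−1)^2·4.8990/(2)·0.8718^1·0.4898^3 = +0.250985
d^2_{1,0}(1.0238) = -0.795058 +0.250985 = -0.544072
|D^2_{1,0}|² = |d^2_{1,0}(β)|² = (-0.544072)² = 0.296015 (the z-rotation phases have unit modulus)

P=0.2960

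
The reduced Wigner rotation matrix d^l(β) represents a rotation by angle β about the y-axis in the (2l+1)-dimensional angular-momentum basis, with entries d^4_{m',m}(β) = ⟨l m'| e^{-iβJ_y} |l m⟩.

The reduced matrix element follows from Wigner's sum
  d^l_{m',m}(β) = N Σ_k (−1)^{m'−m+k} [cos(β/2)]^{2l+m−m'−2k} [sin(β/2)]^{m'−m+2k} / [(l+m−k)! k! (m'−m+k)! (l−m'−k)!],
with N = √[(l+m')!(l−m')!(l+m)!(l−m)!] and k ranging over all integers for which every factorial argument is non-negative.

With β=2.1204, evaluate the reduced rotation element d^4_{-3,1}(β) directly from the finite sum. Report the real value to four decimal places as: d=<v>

d^4_{-3,1}(β=2.1204) via Wigner's sum:
c=cos(2.1204/2)=0.488698, s=sin(2.1204/2)=0.872453; N=√[1·5040·120·6]=1904.940944
Admissible k: 4..5 (factorial args all ≥0)
  k=4: (−1)^0·1904.9409/(144)·0.4887^4·0.8725^4 = +0.437168
  k=5: (−1)^1·1904.9409/(240)·0.4887^2·0.8725^6 = -0.835995
d^4_{-3,1}(2.1204) = +0.437168 -0.835995 = -0.398827

d=-0.3988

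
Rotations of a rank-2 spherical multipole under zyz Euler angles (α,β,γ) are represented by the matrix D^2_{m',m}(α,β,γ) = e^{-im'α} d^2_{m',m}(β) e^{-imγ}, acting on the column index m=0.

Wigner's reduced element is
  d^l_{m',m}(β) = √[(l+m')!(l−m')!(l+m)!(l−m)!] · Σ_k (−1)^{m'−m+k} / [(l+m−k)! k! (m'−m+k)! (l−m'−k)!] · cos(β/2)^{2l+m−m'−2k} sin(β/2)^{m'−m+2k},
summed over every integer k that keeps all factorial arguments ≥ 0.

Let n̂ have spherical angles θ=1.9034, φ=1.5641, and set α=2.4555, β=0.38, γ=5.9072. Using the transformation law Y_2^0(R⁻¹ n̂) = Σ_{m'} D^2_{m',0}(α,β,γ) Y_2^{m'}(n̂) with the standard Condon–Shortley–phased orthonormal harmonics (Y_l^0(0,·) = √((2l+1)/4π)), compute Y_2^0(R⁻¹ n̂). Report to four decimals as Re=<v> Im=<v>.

Need the full column D^2_{m',0} for m'=−2..2 at α=2.4555, β=0.38, γ=5.9072.
cos(β/2)=0.982004, sin(β/2)=0.188859
d^2_{-2,0}: single k=2 term ⇒ +0.084251;  D = +0.016623-0.082595i
d^2_{-1,0}: k∈[1..2] ⇒ +0.438080 -0.016203 = +0.421877;  D = -0.326417+0.267267i
d^2_{0,0}: k∈[0..2] ⇒ +0.929937 -0.137582 +0.001272 = +0.793627;  D = +0.793627+0.000000i
d^2_{1,0}: k∈[0..1] ⇒ -0.438080 +0.016203 = -0.421877;  D = +0.326417+0.267267i
d^2_{2,0}: single k=0 term ⇒ +0.084251;  D = +0.016623+0.082595i
Y_2^{m'}(θ=1.9034,φ=1.5641) and Σ D·Y over m':
  (+0.0166-0.0826i)·(-0.3451-0.0046i)  (-0.3264+0.2673i)·(-0.0016+0.2384i)  (+0.7936+0.0000i)·(-0.2145+0.0000i)  (+0.3264+0.2673i)·(+0.0016+0.2384i)  (+0.0166+0.0826i)·(-0.3451+0.0046i)
Y_2^0(R⁻¹ n̂) = -0.308885-0.000000i

Re=-0.3089 Im=0.0000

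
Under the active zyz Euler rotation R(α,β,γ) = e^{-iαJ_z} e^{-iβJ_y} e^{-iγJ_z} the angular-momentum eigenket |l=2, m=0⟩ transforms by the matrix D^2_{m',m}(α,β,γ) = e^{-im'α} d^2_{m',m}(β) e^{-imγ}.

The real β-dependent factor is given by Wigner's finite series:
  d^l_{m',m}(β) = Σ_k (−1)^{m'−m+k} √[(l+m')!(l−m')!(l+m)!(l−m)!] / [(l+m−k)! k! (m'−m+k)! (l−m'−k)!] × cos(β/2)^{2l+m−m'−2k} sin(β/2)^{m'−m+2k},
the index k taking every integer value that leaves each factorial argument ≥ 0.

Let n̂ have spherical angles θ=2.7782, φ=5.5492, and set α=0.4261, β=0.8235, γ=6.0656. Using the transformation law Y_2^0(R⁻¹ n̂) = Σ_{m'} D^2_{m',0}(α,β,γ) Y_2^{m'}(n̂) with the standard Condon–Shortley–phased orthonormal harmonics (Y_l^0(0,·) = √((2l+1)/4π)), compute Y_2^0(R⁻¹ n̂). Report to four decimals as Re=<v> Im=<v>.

Re=-0.0484 Im=0.0000

Need the full column D^2_{m',0} for m'=−2..2 at α=0.4261, β=0.8235, γ=6.0656.
cos(β/2)=0.916422, sin(β/2)=0.400214
d^2_{-2,0}: single k=2 term ⇒ +0.329496;  D = +0.216917+0.248022i
d^2_{-1,0}: k∈[1..2] ⇒ +0.754491 -0.143895 = +0.610595;  D = +0.555999+0.252373i
d^2_{0,0}: k∈[0..2] ⇒ +0.705313 -0.538065 +0.025655 = +0.192903;  D = +0.192903+0.000000i
d^2_{1,0}: k∈[0..1] ⇒ -0.754491 +0.143895 = -0.610595;  D = -0.555999+0.252373i
d^2_{2,0}: single k=0 term ⇒ +0.329496;  D = +0.216917-0.248022i
Y_2^{m'}(θ=2.7782,φ=5.5492) and Σ D·Y over m':
  (+0.2169+0.2480i)·(+0.0050+0.0485i)  (+0.5560+0.2524i)·(-0.1906-0.1719i)  (+0.1929+0.0000i)·(+0.5112+0.0000i)  (-0.5560+0.2524i)·(+0.1906-0.1719i)  (+0.2169-0.2480i)·(+0.0050-0.0485i)
Y_2^0(R⁻¹ n̂) = -0.048432-0.000000i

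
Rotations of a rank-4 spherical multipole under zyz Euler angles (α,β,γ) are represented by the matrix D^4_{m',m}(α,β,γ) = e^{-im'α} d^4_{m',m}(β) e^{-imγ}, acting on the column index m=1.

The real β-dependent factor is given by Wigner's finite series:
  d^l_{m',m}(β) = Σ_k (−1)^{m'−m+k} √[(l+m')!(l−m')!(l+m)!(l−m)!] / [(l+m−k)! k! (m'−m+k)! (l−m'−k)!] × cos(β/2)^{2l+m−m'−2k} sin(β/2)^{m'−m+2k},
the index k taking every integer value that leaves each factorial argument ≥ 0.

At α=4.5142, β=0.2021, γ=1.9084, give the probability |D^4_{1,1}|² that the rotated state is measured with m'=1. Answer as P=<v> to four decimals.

Split into d^4_{1,1}(β=0.2021) × two z-phases.
c=cos(0.2021/2)=0.994899, s=sin(0.2021/2)=0.100878; N=√[120·6·120·6]=720.000000
Admissible k: 0..3 (factorial args all ≥0)
  k=0: (−1)^0·720.0000/(720)·0.9949^8·0.1009^0 = +0.959912
  k=1: (−1)^1·720.0000/(48)·0.9949^6·0.1009^2 = -0.148033
  k=2: (−1)^2·720.0000/(24)·0.9949^4·0.1009^4 = +0.003044
  k=3: (−1)^3·720.0000/(72)·0.9949^2·0.1009^6 = -0.000010
d^4_{1,1}(0.2021) = +0.959912 -0.148033 +0.003044 -0.000010 = +0.814912
|D^4_{1,1}|² = |d^4_{1,1}(β)|² = (+0.814912)² = 0.664082 (the z-rotation phases have unit modulus)

P=0.6641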